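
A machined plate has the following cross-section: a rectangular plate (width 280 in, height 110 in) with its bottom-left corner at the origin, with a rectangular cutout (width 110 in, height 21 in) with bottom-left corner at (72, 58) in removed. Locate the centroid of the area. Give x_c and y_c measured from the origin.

plate: A = 280 × 110 = 30800.00, centroid at (140.00, 55.00).
hole: A = −(110 × 21) = -2310.00, centroid at (127.00, 68.50).
ΣA = 28490.00 in², ΣAx_c = 4018630.00 in³, ΣAy_c = 1535765.00 in³.
x_c = 4018630.00/28490.00 = 141.05 in; y_c = 1535765.00/28490.00 = 53.91 in.

x_c = 141.05 in, y_c = 53.91 in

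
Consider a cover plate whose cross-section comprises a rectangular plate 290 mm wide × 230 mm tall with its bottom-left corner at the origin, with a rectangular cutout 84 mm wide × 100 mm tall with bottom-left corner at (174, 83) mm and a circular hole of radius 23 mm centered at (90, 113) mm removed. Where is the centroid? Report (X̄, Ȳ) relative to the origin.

plate: A = 290 × 230 = 66700.00, centroid at (145.00, 115.00).
hole 1: A = −(84 × 100) = -8400.00, centroid at (216.00, 133.00).
hole 2: A = −π·23² = -1661.90, centroid at (90.00, 113.00).
ΣA = 56638.10 mm², ΣAX̄ = 7707528.77 mm³, ΣAȲ = 6365505.02 mm³.
X̄ = 7707528.77/56638.10 = 136.08 mm; Ȳ = 6365505.02/56638.10 = 112.39 mm.

X̄ = 136.08 mm, Ȳ = 112.39 mm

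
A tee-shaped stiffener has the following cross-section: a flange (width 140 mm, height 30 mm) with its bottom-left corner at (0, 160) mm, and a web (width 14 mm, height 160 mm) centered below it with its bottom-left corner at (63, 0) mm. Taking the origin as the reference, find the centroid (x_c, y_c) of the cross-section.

x_c = 70.00 mm, y_c = 141.96 mm

Part | A | x̄ᵢ | ȳᵢ | A·x̄ᵢ | A·ȳᵢ
web | 2240.00 | 70.00 | 80.00 | 156800.00 | 179200.00
flange | 4200.00 | 70.00 | 175.00 | 294000.00 | 735000.00
Σ | 6440.00 |  |  | 450800.00 | 914200.00
x_c = 450800.00 / 6440.00 = 70.00 mm
y_c = 914200.00 / 6440.00 = 141.96 mm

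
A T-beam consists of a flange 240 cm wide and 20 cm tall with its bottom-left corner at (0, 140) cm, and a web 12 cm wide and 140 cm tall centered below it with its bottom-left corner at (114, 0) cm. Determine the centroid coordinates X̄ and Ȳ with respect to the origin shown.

X̄ = 120.00 cm, Ȳ = 129.26 cm

web: A = 12 × 140 = 1680.00, centroid at (120.00, 70.00).
flange: A = 240 × 20 = 4800.00, centroid at (120.00, 150.00).
ΣA = 6480.00 cm², ΣAX̄ = 777600.00 cm³, ΣAȲ = 837600.00 cm³.
X̄ = 777600.00/6480.00 = 120.00 cm; Ȳ = 837600.00/6480.00 = 129.26 cm.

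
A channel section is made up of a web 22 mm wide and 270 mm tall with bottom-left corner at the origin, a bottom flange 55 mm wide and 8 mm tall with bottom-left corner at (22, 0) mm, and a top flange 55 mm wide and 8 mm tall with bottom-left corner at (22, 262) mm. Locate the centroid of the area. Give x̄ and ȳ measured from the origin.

x̄ = 15.97 mm, ȳ = 135.00 mm

web: A = 22 × 270 = 5940.00, centroid at (11.00, 135.00).
bottom flange: A = 55 × 8 = 440.00, centroid at (49.50, 4.00).
top flange: A = 55 × 8 = 440.00, centroid at (49.50, 266.00).
ΣA = 6820.00 mm²
ΣAx̄ = (5940.00)(11.00) + (440.00)(49.50) + (440.00)(49.50) = 108900.00 mm³
ΣAȳ = (5940.00)(135.00) + (440.00)(4.00) + (440.00)(266.00) = 920700.00 mm³
x̄ = 108900.00 / 6820.00 = 15.97 mm
ȳ = 920700.00 / 6820.00 = 135.00 mm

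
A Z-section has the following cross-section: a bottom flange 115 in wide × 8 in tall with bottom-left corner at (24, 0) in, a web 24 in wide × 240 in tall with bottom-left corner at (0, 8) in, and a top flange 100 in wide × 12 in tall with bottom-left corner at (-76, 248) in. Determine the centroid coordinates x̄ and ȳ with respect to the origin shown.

x̄ = 14.33 in, ȳ = 132.71 in

bottom flange: A = 115 × 8 = 920.00, centroid at (81.50, 4.00).
web: A = 24 × 240 = 5760.00, centroid at (12.00, 128.00).
top flange: A = 100 × 12 = 1200.00, centroid at (-26.00, 254.00).
ΣA = 7880.00 in², ΣAx̄ = 112900.00 in³, ΣAȳ = 1045760.00 in³.
x̄ = 112900.00/7880.00 = 14.33 in; ȳ = 1045760.00/7880.00 = 132.71 in.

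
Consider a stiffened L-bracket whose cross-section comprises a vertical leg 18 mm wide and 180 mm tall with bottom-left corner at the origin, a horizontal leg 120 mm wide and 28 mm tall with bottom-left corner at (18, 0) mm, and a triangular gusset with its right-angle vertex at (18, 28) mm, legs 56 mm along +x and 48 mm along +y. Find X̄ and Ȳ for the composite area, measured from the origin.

vertical leg: A = 18 × 180 = 3240.00, centroid at (9.00, 90.00).
horizontal leg: A = 120 × 28 = 3360.00, centroid at (78.00, 14.00).
gusset: A = ½·56·48 = 1344.00, centroid at (36.67, 44.00).
ΣA = 7944.00 mm², ΣAX̄ = 340520.00 mm³, ΣAȲ = 397776.00 mm³.
X̄ = 340520.00/7944.00 = 42.87 mm; Ȳ = 397776.00/7944.00 = 50.07 mm.

X̄ = 42.87 mm, Ȳ = 50.07 mm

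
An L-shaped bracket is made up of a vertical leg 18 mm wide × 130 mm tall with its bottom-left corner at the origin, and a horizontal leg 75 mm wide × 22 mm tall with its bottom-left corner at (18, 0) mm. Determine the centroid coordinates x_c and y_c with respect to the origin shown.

vertical leg: A = 18 × 130 = 2340.00, centroid at (9.00, 65.00).
horizontal leg: A = 75 × 22 = 1650.00, centroid at (55.50, 11.00).
ΣA = 3990.00 mm², ΣAx_c = 112635.00 mm³, ΣAy_c = 170250.00 mm³.
x_c = 112635.00/3990.00 = 28.23 mm; y_c = 170250.00/3990.00 = 42.67 mm.

x_c = 28.23 mm, y_c = 42.67 mm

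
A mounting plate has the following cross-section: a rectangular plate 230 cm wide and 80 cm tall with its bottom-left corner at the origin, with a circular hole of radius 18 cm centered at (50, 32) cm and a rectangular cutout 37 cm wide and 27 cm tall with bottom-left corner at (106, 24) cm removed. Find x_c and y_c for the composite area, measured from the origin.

plate: A = 230 × 80 = 18400.00, centroid at (115.00, 40.00).
hole 1: A = −π·18² = -1017.88, centroid at (50.00, 32.00).
hole 2: A = −(37 × 27) = -999.00, centroid at (124.50, 37.50).
ΣA = 16383.12 cm², ΣAx_c = 1940730.70 cm³, ΣAy_c = 665965.47 cm³.
x_c = 1940730.70/16383.12 = 118.46 cm; y_c = 665965.47/16383.12 = 40.65 cm.

x_c = 118.46 cm, y_c = 40.65 cm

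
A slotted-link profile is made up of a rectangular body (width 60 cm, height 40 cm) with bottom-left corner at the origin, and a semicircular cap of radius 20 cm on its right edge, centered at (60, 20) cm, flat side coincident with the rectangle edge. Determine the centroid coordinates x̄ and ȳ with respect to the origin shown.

x̄ = 37.99 cm, ȳ = 20.00 cm

rectangular body: A = 60 × 40 = 2400.00, centroid at (30.00, 20.00).
semicircular end: A = ½π·20² = 628.32, centroid at (68.49, 20.00).
ΣA = 3028.32 cm²
ΣAx̄ = (2400.00)(30.00) + (628.32)(68.49) = 115032.45 cm³
ΣAȳ = (2400.00)(20.00) + (628.32)(20.00) = 60566.37 cm³
x̄ = 115032.45 / 3028.32 = 37.99 cm
ȳ = 60566.37 / 3028.32 = 20.00 cm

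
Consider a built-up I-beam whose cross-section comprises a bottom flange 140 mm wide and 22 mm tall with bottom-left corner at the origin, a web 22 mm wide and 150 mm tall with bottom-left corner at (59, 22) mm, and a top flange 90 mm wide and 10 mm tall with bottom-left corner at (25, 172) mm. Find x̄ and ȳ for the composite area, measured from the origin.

x̄ = 70.00 mm, ȳ = 70.51 mm

bottom flange: A = 140 × 22 = 3080.00, centroid at (70.00, 11.00).
web: A = 22 × 150 = 3300.00, centroid at (70.00, 97.00).
top flange: A = 90 × 10 = 900.00, centroid at (70.00, 177.00).
ΣA = 7280.00 mm², ΣAx̄ = 509600.00 mm³, ΣAȳ = 513280.00 mm³.
x̄ = 509600.00/7280.00 = 70.00 mm; ȳ = 513280.00/7280.00 = 70.51 mm.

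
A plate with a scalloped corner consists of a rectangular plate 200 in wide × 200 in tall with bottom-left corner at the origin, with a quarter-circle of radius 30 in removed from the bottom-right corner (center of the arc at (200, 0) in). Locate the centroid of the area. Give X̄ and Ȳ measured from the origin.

X̄ = 98.43 in, Ȳ = 101.57 in

plate: A = 200 × 200 = 40000.00, centroid at (100.00, 100.00).
removed quarter-circle: A = −¼π·30² = -706.86, centroid at (187.27, 12.73).
ΣA = 39293.14 in², ΣAX̄ = 3867628.33 in³, ΣAȲ = 3991000.00 in³.
X̄ = 3867628.33/39293.14 = 98.43 in; Ȳ = 3991000.00/39293.14 = 101.57 in.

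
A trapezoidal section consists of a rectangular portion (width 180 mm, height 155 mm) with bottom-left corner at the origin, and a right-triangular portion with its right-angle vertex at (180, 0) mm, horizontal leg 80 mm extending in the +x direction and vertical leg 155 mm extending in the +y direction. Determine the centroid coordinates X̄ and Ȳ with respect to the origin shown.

X̄ = 111.21 mm, Ȳ = 72.80 mm

rectangular portion: A = 180 × 155 = 27900.00, centroid at (90.00, 77.50).
triangular portion: A = ½·80·155 = 6200.00, centroid at (206.67, 51.67).
ΣA = 34100.00 mm²
ΣAX̄ = (27900.00)(90.00) + (6200.00)(206.67) = 3792333.33 mm³
ΣAȲ = (27900.00)(77.50) + (6200.00)(51.67) = 2482583.33 mm³
X̄ = 3792333.33 / 34100.00 = 111.21 mm
Ȳ = 2482583.33 / 34100.00 = 72.80 mm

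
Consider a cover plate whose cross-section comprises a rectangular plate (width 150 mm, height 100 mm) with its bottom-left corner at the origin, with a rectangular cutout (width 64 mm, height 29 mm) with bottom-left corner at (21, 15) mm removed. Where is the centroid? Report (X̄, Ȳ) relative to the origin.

plate: A = 150 × 100 = 15000.00, centroid at (75.00, 50.00).
hole: A = −(64 × 29) = -1856.00, centroid at (53.00, 29.50).
ΣA = 13144.00 mm², ΣAX̄ = 1026632.00 mm³, ΣAȲ = 695248.00 mm³.
X̄ = 1026632.00/13144.00 = 78.11 mm; Ȳ = 695248.00/13144.00 = 52.89 mm.

X̄ = 78.11 mm, Ȳ = 52.89 mm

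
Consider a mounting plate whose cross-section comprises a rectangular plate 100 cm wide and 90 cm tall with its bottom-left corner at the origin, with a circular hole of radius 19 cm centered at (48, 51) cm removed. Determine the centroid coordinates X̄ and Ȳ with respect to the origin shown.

X̄ = 50.29 cm, Ȳ = 44.13 cm

plate: A = 100 × 90 = 9000.00, centroid at (50.00, 45.00).
hole: A = −π·19² = -1134.11, centroid at (48.00, 51.00).
ΣA = 7865.89 cm²
ΣAX̄ = (9000.00)(50.00) + (-1134.11)(48.00) = 395562.48 cm³
ΣAȲ = (9000.00)(45.00) + (-1134.11)(51.00) = 347160.14 cm³
X̄ = 395562.48 / 7865.89 = 50.29 cm
Ȳ = 347160.14 / 7865.89 = 44.13 cm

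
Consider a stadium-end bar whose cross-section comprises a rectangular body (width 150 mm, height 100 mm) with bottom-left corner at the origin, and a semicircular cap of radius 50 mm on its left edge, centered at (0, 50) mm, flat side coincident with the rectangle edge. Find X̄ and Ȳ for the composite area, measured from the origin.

X̄ = 55.04 mm, Ȳ = 50.00 mm

rectangular body: A = 150 × 100 = 15000.00, centroid at (75.00, 50.00).
semicircular end: A = ½π·50² = 3926.99, centroid at (-21.22, 50.00).
ΣA = 18926.99 mm²
ΣAX̄ = (15000.00)(75.00) + (3926.99)(-21.22) = 1041666.67 mm³
ΣAȲ = (15000.00)(50.00) + (3926.99)(50.00) = 946349.54 mm³
X̄ = 1041666.67 / 18926.99 = 55.04 mm
Ȳ = 946349.54 / 18926.99 = 50.00 mm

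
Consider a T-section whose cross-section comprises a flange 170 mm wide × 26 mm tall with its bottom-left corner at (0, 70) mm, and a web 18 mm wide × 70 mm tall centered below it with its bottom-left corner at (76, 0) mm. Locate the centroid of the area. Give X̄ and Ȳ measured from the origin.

X̄ = 85.00 mm, Ȳ = 72.35 mm

Part | A | x̄ᵢ | ȳᵢ | A·x̄ᵢ | A·ȳᵢ
web | 1260.00 | 85.00 | 35.00 | 107100.00 | 44100.00
flange | 4420.00 | 85.00 | 83.00 | 375700.00 | 366860.00
Σ | 5680.00 |  |  | 482800.00 | 410960.00
X̄ = 482800.00 / 5680.00 = 85.00 mm
Ȳ = 410960.00 / 5680.00 = 72.35 mm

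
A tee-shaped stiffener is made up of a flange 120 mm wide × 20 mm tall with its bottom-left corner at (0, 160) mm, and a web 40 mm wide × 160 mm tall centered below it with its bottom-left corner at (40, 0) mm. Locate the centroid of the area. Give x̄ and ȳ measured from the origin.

x̄ = 60.00 mm, ȳ = 104.55 mm

web: A = 40 × 160 = 6400.00, centroid at (60.00, 80.00).
flange: A = 120 × 20 = 2400.00, centroid at (60.00, 170.00).
ΣA = 8800.00 mm²
ΣAx̄ = (6400.00)(60.00) + (2400.00)(60.00) = 528000.00 mm³
ΣAȳ = (6400.00)(80.00) + (2400.00)(170.00) = 920000.00 mm³
x̄ = 528000.00 / 8800.00 = 60.00 mm
ȳ = 920000.00 / 8800.00 = 104.55 mm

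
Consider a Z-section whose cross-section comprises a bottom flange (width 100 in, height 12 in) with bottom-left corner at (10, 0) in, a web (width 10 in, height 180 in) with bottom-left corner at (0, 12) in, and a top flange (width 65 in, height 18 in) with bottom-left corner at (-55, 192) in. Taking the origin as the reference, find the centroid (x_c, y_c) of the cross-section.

x_c = 13.11 in, y_c = 102.15 in

Part | A | x̄ᵢ | ȳᵢ | A·x̄ᵢ | A·ȳᵢ
bottom flange | 1200.00 | 60.00 | 6.00 | 72000.00 | 7200.00
web | 1800.00 | 5.00 | 102.00 | 9000.00 | 183600.00
top flange | 1170.00 | -22.50 | 201.00 | -26325.00 | 235170.00
Σ | 4170.00 |  |  | 54675.00 | 425970.00
x_c = 54675.00 / 4170.00 = 13.11 in
y_c = 425970.00 / 4170.00 = 102.15 in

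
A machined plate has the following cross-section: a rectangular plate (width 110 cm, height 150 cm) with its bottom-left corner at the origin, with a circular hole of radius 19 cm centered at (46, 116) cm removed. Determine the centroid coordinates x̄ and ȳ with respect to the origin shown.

x̄ = 55.66 cm, ȳ = 71.97 cm

plate: A = 110 × 150 = 16500.00, centroid at (55.00, 75.00).
hole: A = −π·19² = -1134.11, centroid at (46.00, 116.00).
ΣA = 15365.89 cm², ΣAx̄ = 855330.71 cm³, ΣAȳ = 1105942.67 cm³.
x̄ = 855330.71/15365.89 = 55.66 cm; ȳ = 1105942.67/15365.89 = 71.97 cm.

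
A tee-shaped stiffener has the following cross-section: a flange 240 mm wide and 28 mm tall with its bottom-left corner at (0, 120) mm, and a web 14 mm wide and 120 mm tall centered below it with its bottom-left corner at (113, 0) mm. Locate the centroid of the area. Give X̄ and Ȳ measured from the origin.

X̄ = 120.00 mm, Ȳ = 119.20 mm

web: A = 14 × 120 = 1680.00, centroid at (120.00, 60.00).
flange: A = 240 × 28 = 6720.00, centroid at (120.00, 134.00).
ΣA = 8400.00 mm²
ΣAX̄ = (1680.00)(120.00) + (6720.00)(120.00) = 1008000.00 mm³
ΣAȲ = (1680.00)(60.00) + (6720.00)(134.00) = 1001280.00 mm³
X̄ = 1008000.00 / 8400.00 = 120.00 mm
Ȳ = 1001280.00 / 8400.00 = 119.20 mm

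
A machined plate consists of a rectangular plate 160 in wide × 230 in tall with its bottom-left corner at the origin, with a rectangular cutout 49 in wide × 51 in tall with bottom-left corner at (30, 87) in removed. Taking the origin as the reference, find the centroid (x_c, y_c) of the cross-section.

x_c = 81.86 in, y_c = 115.18 in

Part | A | x̄ᵢ | ȳᵢ | A·x̄ᵢ | A·ȳᵢ
plate | 36800.00 | 80.00 | 115.00 | 2944000.00 | 4232000.00
hole | -2499.00 | 54.50 | 112.50 | -136195.50 | -281137.50
Σ | 34301.00 |  |  | 2807804.50 | 3950862.50
x_c = 2807804.50 / 34301.00 = 81.86 in
y_c = 3950862.50 / 34301.00 = 115.18 in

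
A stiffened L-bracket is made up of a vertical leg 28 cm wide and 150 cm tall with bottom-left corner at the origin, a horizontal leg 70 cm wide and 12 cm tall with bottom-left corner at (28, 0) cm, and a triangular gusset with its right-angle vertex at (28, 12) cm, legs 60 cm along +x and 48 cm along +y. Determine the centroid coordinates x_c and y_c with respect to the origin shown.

vertical leg: A = 28 × 150 = 4200.00, centroid at (14.00, 75.00).
horizontal leg: A = 70 × 12 = 840.00, centroid at (63.00, 6.00).
gusset: A = ½·60·48 = 1440.00, centroid at (48.00, 28.00).
ΣA = 6480.00 cm²
ΣAx_c = (4200.00)(14.00) + (840.00)(63.00) + (1440.00)(48.00) = 180840.00 cm³
ΣAy_c = (4200.00)(75.00) + (840.00)(6.00) + (1440.00)(28.00) = 360360.00 cm³
x_c = 180840.00 / 6480.00 = 27.91 cm
y_c = 360360.00 / 6480.00 = 55.61 cm

x_c = 27.91 cm, y_c = 55.61 cm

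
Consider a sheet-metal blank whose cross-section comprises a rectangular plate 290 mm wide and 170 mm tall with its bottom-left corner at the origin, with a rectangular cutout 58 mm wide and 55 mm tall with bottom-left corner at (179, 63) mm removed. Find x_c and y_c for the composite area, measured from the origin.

Part | A | x̄ᵢ | ȳᵢ | A·x̄ᵢ | A·ȳᵢ
plate | 49300.00 | 145.00 | 85.00 | 7148500.00 | 4190500.00
hole | -3190.00 | 208.00 | 90.50 | -663520.00 | -288695.00
Σ | 46110.00 |  |  | 6484980.00 | 3901805.00
x_c = 6484980.00 / 46110.00 = 140.64 mm
y_c = 3901805.00 / 46110.00 = 84.62 mm

x_c = 140.64 mm, y_c = 84.62 mm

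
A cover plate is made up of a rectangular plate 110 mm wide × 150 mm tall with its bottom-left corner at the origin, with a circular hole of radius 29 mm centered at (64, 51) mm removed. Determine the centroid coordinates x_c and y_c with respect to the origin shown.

x_c = 53.28 mm, y_c = 79.58 mm

plate: A = 110 × 150 = 16500.00, centroid at (55.00, 75.00).
hole: A = −π·29² = -2642.08, centroid at (64.00, 51.00).
ΣA = 13857.92 mm², ΣAx_c = 738406.92 mm³, ΣAy_c = 1102753.95 mm³.
x_c = 738406.92/13857.92 = 53.28 mm; y_c = 1102753.95/13857.92 = 79.58 mm.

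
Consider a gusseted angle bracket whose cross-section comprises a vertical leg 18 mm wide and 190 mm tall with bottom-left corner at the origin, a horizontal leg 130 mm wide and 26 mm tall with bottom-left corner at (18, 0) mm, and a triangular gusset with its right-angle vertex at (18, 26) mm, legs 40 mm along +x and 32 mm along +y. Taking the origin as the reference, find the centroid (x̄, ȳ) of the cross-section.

vertical leg: A = 18 × 190 = 3420.00, centroid at (9.00, 95.00).
horizontal leg: A = 130 × 26 = 3380.00, centroid at (83.00, 13.00).
gusset: A = ½·40·32 = 640.00, centroid at (31.33, 36.67).
ΣA = 7440.00 mm², ΣAx̄ = 331373.33 mm³, ΣAȳ = 392306.67 mm³.
x̄ = 331373.33/7440.00 = 44.54 mm; ȳ = 392306.67/7440.00 = 52.73 mm.

x̄ = 44.54 mm, ȳ = 52.73 mm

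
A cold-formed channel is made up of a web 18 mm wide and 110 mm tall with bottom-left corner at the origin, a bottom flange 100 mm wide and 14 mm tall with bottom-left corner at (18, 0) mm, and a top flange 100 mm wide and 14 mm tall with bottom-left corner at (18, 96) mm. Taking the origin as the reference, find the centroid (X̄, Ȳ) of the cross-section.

X̄ = 43.56 mm, Ȳ = 55.00 mm

web: A = 18 × 110 = 1980.00, centroid at (9.00, 55.00).
bottom flange: A = 100 × 14 = 1400.00, centroid at (68.00, 7.00).
top flange: A = 100 × 14 = 1400.00, centroid at (68.00, 103.00).
ΣA = 4780.00 mm², ΣAX̄ = 208220.00 mm³, ΣAȲ = 262900.00 mm³.
X̄ = 208220.00/4780.00 = 43.56 mm; Ȳ = 262900.00/4780.00 = 55.00 mm.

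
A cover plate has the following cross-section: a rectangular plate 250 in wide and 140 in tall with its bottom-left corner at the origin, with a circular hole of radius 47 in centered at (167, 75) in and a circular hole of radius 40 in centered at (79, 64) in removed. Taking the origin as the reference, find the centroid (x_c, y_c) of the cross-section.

x_c = 122.38 in, y_c = 69.80 in

plate: A = 250 × 140 = 35000.00, centroid at (125.00, 70.00).
hole 1: A = −π·47² = -6939.78, centroid at (167.00, 75.00).
hole 2: A = −π·40² = -5026.55, centroid at (79.00, 64.00).
ΣA = 23033.67 in²
ΣAx_c = (35000.00)(125.00) + (-6939.78)(167.00) + (-5026.55)(79.00) = 2818959.73 in³
ΣAy_c = (35000.00)(70.00) + (-6939.78)(75.00) + (-5026.55)(64.00) = 1607817.55 in³
x_c = 2818959.73 / 23033.67 = 122.38 in
y_c = 1607817.55 / 23033.67 = 69.80 in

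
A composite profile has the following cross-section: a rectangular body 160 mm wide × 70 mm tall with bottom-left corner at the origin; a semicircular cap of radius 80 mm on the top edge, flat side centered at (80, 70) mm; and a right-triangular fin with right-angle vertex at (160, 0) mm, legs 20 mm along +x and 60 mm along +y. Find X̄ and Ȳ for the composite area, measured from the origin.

rectangular body: A = 160 × 70 = 11200.00, centroid at (80.00, 35.00).
semicircular top: A = ½π·80² = 10053.10, centroid at (80.00, 103.95).
triangular fin: A = ½·20·60 = 600.00, centroid at (166.67, 20.00).
ΣA = 21853.10 mm²
ΣAX̄ = (11200.00)(80.00) + (10053.10)(80.00) + (600.00)(166.67) = 1800247.72 mm³
ΣAȲ = (11200.00)(35.00) + (10053.10)(103.95) + (600.00)(20.00) = 1449050.09 mm³
X̄ = 1800247.72 / 21853.10 = 82.38 mm
Ȳ = 1449050.09 / 21853.10 = 66.31 mm

X̄ = 82.38 mm, Ȳ = 66.31 mm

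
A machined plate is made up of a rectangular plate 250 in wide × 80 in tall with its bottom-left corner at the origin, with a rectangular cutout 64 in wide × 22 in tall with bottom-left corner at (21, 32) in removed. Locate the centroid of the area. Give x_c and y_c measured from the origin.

plate: A = 250 × 80 = 20000.00, centroid at (125.00, 40.00).
hole: A = −(64 × 22) = -1408.00, centroid at (53.00, 43.00).
ΣA = 18592.00 in²
ΣAx_c = (20000.00)(125.00) + (-1408.00)(53.00) = 2425376.00 in³
ΣAy_c = (20000.00)(40.00) + (-1408.00)(43.00) = 739456.00 in³
x_c = 2425376.00 / 18592.00 = 130.45 in
y_c = 739456.00 / 18592.00 = 39.77 in

x_c = 130.45 in, y_c = 39.77 in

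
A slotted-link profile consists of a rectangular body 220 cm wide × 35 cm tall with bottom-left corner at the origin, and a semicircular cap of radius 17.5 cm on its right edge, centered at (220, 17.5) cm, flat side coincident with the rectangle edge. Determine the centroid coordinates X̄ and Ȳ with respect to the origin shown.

rectangular body: A = 220 × 35 = 7700.00, centroid at (110.00, 17.50).
semicircular end: A = ½π·17.5² = 481.06, centroid at (227.43, 17.50).
ΣA = 8181.06 cm²
ΣAX̄ = (7700.00)(110.00) + (481.06)(227.43) = 956405.32 cm³
ΣAȲ = (7700.00)(17.50) + (481.06)(17.50) = 143168.49 cm³
X̄ = 956405.32 / 8181.06 = 116.90 cm
Ȳ = 143168.49 / 8181.06 = 17.50 cm

X̄ = 116.90 cm, Ȳ = 17.50 cm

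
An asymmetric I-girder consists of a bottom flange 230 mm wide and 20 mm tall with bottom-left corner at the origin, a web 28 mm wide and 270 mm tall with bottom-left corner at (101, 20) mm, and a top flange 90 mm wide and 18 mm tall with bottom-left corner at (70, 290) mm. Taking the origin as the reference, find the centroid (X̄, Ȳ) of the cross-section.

bottom flange: A = 230 × 20 = 4600.00, centroid at (115.00, 10.00).
web: A = 28 × 270 = 7560.00, centroid at (115.00, 155.00).
top flange: A = 90 × 18 = 1620.00, centroid at (115.00, 299.00).
ΣA = 13780.00 mm², ΣAX̄ = 1584700.00 mm³, ΣAȲ = 1702180.00 mm³.
X̄ = 1584700.00/13780.00 = 115.00 mm; Ȳ = 1702180.00/13780.00 = 123.53 mm.

X̄ = 115.00 mm, Ȳ = 123.53 mm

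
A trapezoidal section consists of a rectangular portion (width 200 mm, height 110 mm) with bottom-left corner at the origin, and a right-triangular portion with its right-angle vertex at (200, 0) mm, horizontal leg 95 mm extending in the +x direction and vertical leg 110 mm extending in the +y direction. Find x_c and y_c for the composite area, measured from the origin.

x_c = 125.27 mm, y_c = 51.48 mm

rectangular portion: A = 200 × 110 = 22000.00, centroid at (100.00, 55.00).
triangular portion: A = ½·95·110 = 5225.00, centroid at (231.67, 36.67).
ΣA = 27225.00 mm²
ΣAx_c = (22000.00)(100.00) + (5225.00)(231.67) = 3410458.33 mm³
ΣAy_c = (22000.00)(55.00) + (5225.00)(36.67) = 1401583.33 mm³
x_c = 3410458.33 / 27225.00 = 125.27 mm
y_c = 1401583.33 / 27225.00 = 51.48 mm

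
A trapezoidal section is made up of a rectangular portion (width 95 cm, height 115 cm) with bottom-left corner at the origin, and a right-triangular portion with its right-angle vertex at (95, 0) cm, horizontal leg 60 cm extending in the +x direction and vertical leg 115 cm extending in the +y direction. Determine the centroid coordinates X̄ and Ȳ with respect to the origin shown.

X̄ = 63.70 cm, Ȳ = 52.90 cm

rectangular portion: A = 95 × 115 = 10925.00, centroid at (47.50, 57.50).
triangular portion: A = ½·60·115 = 3450.00, centroid at (115.00, 38.33).
ΣA = 14375.00 cm²
ΣAX̄ = (10925.00)(47.50) + (3450.00)(115.00) = 915687.50 cm³
ΣAȲ = (10925.00)(57.50) + (3450.00)(38.33) = 760437.50 cm³
X̄ = 915687.50 / 14375.00 = 63.70 cm
Ȳ = 760437.50 / 14375.00 = 52.90 cm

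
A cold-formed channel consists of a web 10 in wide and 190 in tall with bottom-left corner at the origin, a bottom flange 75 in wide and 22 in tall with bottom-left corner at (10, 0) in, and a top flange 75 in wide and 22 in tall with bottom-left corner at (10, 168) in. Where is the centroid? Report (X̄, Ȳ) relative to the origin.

X̄ = 31.97 in, Ȳ = 95.00 in

web: A = 10 × 190 = 1900.00, centroid at (5.00, 95.00).
bottom flange: A = 75 × 22 = 1650.00, centroid at (47.50, 11.00).
top flange: A = 75 × 22 = 1650.00, centroid at (47.50, 179.00).
ΣA = 5200.00 in², ΣAX̄ = 166250.00 in³, ΣAȲ = 494000.00 in³.
X̄ = 166250.00/5200.00 = 31.97 in; Ȳ = 494000.00/5200.00 = 95.00 in.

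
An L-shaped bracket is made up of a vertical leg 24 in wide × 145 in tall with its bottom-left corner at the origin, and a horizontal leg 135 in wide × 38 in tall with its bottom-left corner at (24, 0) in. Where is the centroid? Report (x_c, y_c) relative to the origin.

x_c = 59.37 in, y_c = 40.62 in

Part | A | x̄ᵢ | ȳᵢ | A·x̄ᵢ | A·ȳᵢ
vertical leg | 3480.00 | 12.00 | 72.50 | 41760.00 | 252300.00
horizontal leg | 5130.00 | 91.50 | 19.00 | 469395.00 | 97470.00
Σ | 8610.00 |  |  | 511155.00 | 349770.00
x_c = 511155.00 / 8610.00 = 59.37 in
y_c = 349770.00 / 8610.00 = 40.62 in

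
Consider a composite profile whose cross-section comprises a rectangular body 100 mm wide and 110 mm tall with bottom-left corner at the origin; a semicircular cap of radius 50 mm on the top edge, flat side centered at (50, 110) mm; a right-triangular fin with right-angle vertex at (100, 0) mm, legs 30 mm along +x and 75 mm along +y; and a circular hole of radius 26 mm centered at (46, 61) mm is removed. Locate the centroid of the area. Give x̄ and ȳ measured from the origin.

x̄ = 55.46 mm, ȳ = 73.15 mm

rectangular body: A = 100 × 110 = 11000.00, centroid at (50.00, 55.00).
semicircular top: A = ½π·50² = 3926.99, centroid at (50.00, 131.22).
triangular fin: A = ½·30·75 = 1125.00, centroid at (110.00, 25.00).
hole: A = −π·26² = -2123.72, centroid at (46.00, 61.00).
ΣA = 13928.27 mm²
ΣAx̄ = (11000.00)(50.00) + (3926.99)(50.00) + (1125.00)(110.00) + (-2123.72)(46.00) = 772408.58 mm³
ΣAȳ = (11000.00)(55.00) + (3926.99)(131.22) + (1125.00)(25.00) + (-2123.72)(61.00) = 1018880.61 mm³
x̄ = 772408.58 / 13928.27 = 55.46 mm
ȳ = 1018880.61 / 13928.27 = 73.15 mm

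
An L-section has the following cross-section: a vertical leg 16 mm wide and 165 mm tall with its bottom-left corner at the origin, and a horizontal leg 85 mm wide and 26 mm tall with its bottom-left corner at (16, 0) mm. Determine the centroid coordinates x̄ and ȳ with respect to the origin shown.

x̄ = 31.01 mm, ȳ = 50.83 mm

vertical leg: A = 16 × 165 = 2640.00, centroid at (8.00, 82.50).
horizontal leg: A = 85 × 26 = 2210.00, centroid at (58.50, 13.00).
ΣA = 4850.00 mm², ΣAx̄ = 150405.00 mm³, ΣAȳ = 246530.00 mm³.
x̄ = 150405.00/4850.00 = 31.01 mm; ȳ = 246530.00/4850.00 = 50.83 mm.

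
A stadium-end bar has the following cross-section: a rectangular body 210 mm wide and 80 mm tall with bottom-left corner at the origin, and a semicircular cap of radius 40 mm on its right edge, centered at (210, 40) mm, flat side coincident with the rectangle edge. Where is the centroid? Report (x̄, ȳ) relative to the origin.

x̄ = 120.87 mm, ȳ = 40.00 mm

rectangular body: A = 210 × 80 = 16800.00, centroid at (105.00, 40.00).
semicircular end: A = ½π·40² = 2513.27, centroid at (226.98, 40.00).
ΣA = 19313.27 mm²
ΣAx̄ = (16800.00)(105.00) + (2513.27)(226.98) = 2334454.23 mm³
ΣAȳ = (16800.00)(40.00) + (2513.27)(40.00) = 772530.96 mm³
x̄ = 2334454.23 / 19313.27 = 120.87 mm
ȳ = 772530.96 / 19313.27 = 40.00 mm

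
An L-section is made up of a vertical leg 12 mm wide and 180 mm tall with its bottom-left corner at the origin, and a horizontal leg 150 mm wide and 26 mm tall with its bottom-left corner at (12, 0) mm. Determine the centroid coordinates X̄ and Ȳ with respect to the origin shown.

Part | A | x̄ᵢ | ȳᵢ | A·x̄ᵢ | A·ȳᵢ
vertical leg | 2160.00 | 6.00 | 90.00 | 12960.00 | 194400.00
horizontal leg | 3900.00 | 87.00 | 13.00 | 339300.00 | 50700.00
Σ | 6060.00 |  |  | 352260.00 | 245100.00
X̄ = 352260.00 / 6060.00 = 58.13 mm
Ȳ = 245100.00 / 6060.00 = 40.45 mm

X̄ = 58.13 mm, Ȳ = 40.45 mm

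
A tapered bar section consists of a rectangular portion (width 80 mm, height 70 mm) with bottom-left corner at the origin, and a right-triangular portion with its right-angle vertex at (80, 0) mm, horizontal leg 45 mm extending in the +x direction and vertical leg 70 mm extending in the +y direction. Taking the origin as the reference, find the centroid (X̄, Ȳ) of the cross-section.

X̄ = 52.07 mm, Ȳ = 32.44 mm

Part | A | x̄ᵢ | ȳᵢ | A·x̄ᵢ | A·ȳᵢ
rectangular portion | 5600.00 | 40.00 | 35.00 | 224000.00 | 196000.00
triangular portion | 1575.00 | 95.00 | 23.33 | 149625.00 | 36750.00
Σ | 7175.00 |  |  | 373625.00 | 232750.00
X̄ = 373625.00 / 7175.00 = 52.07 mm
Ȳ = 232750.00 / 7175.00 = 32.44 mm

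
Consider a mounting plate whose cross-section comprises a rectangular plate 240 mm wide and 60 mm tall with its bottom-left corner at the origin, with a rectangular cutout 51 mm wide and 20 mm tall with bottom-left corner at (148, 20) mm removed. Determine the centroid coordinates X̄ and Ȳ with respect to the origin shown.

Part | A | x̄ᵢ | ȳᵢ | A·x̄ᵢ | A·ȳᵢ
plate | 14400.00 | 120.00 | 30.00 | 1728000.00 | 432000.00
hole | -1020.00 | 173.50 | 30.00 | -176970.00 | -30600.00
Σ | 13380.00 |  |  | 1551030.00 | 401400.00
X̄ = 1551030.00 / 13380.00 = 115.92 mm
Ȳ = 401400.00 / 13380.00 = 30.00 mm

X̄ = 115.92 mm, Ȳ = 30.00 mm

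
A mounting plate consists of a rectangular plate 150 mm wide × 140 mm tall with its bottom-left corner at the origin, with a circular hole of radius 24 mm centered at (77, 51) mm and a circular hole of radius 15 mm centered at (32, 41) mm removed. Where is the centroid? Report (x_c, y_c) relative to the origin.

x_c = 76.45 mm, y_c = 72.97 mm

plate: A = 150 × 140 = 21000.00, centroid at (75.00, 70.00).
hole 1: A = −π·24² = -1809.56, centroid at (77.00, 51.00).
hole 2: A = −π·15² = -706.86, centroid at (32.00, 41.00).
ΣA = 18483.58 mm²
ΣAx_c = (21000.00)(75.00) + (-1809.56)(77.00) + (-706.86)(32.00) = 1413044.62 mm³
ΣAy_c = (21000.00)(70.00) + (-1809.56)(51.00) + (-706.86)(41.00) = 1348731.38 mm³
x_c = 1413044.62 / 18483.58 = 76.45 mm
y_c = 1348731.38 / 18483.58 = 72.97 mm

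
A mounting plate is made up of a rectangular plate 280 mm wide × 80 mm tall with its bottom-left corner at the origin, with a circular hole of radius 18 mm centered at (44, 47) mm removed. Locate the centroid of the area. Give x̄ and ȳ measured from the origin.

Part | A | x̄ᵢ | ȳᵢ | A·x̄ᵢ | A·ȳᵢ
plate | 22400.00 | 140.00 | 40.00 | 3136000.00 | 896000.00
hole | -1017.88 | 44.00 | 47.00 | -44786.54 | -47840.17
Σ | 21382.12 |  |  | 3091213.46 | 848159.83
x̄ = 3091213.46 / 21382.12 = 144.57 mm
ȳ = 848159.83 / 21382.12 = 39.67 mm

x̄ = 144.57 mm, ȳ = 39.67 mm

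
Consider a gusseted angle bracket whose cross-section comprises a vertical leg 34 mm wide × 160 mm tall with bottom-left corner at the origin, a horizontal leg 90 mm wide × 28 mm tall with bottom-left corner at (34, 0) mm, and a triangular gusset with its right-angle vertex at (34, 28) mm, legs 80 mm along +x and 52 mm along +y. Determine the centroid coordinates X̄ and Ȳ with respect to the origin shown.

vertical leg: A = 34 × 160 = 5440.00, centroid at (17.00, 80.00).
horizontal leg: A = 90 × 28 = 2520.00, centroid at (79.00, 14.00).
gusset: A = ½·80·52 = 2080.00, centroid at (60.67, 45.33).
ΣA = 10040.00 mm²
ΣAX̄ = (5440.00)(17.00) + (2520.00)(79.00) + (2080.00)(60.67) = 417746.67 mm³
ΣAȲ = (5440.00)(80.00) + (2520.00)(14.00) + (2080.00)(45.33) = 564773.33 mm³
X̄ = 417746.67 / 10040.00 = 41.61 mm
Ȳ = 564773.33 / 10040.00 = 56.25 mm

X̄ = 41.61 mm, Ȳ = 56.25 mm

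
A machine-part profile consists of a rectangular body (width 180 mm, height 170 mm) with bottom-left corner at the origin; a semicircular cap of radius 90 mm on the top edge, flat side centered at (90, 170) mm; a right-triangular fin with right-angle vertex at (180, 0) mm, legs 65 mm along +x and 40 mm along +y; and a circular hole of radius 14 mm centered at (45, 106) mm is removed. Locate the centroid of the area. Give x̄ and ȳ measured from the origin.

Part | A | x̄ᵢ | ȳᵢ | A·x̄ᵢ | A·ȳᵢ
rectangular body | 30600.00 | 90.00 | 85.00 | 2754000.00 | 2601000.00
semicircular top | 12723.45 | 90.00 | 208.20 | 1145110.52 | 2648986.54
triangular fin | 1300.00 | 201.67 | 13.33 | 262166.67 | 17333.33
hole | -615.75 | 45.00 | 106.00 | -27708.85 | -65269.73
Σ | 44007.70 |  |  | 4133568.34 | 5202050.15
x̄ = 4133568.34 / 44007.70 = 93.93 mm
ȳ = 5202050.15 / 44007.70 = 118.21 mm

x̄ = 93.93 mm, ȳ = 118.21 mm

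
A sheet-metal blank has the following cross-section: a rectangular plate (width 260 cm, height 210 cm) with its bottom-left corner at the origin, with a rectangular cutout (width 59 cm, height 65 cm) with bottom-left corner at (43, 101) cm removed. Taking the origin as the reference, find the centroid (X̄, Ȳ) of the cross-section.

plate: A = 260 × 210 = 54600.00, centroid at (130.00, 105.00).
hole: A = −(59 × 65) = -3835.00, centroid at (72.50, 133.50).
ΣA = 50765.00 cm²
ΣAX̄ = (54600.00)(130.00) + (-3835.00)(72.50) = 6819962.50 cm³
ΣAȲ = (54600.00)(105.00) + (-3835.00)(133.50) = 5221027.50 cm³
X̄ = 6819962.50 / 50765.00 = 134.34 cm
Ȳ = 5221027.50 / 50765.00 = 102.85 cm

X̄ = 134.34 cm, Ȳ = 102.85 cm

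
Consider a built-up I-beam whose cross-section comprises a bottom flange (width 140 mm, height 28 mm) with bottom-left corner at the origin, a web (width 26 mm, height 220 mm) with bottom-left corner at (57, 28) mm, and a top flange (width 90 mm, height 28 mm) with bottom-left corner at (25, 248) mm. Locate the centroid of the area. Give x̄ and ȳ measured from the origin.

x̄ = 70.00 mm, ȳ = 123.72 mm

Part | A | x̄ᵢ | ȳᵢ | A·x̄ᵢ | A·ȳᵢ
bottom flange | 3920.00 | 70.00 | 14.00 | 274400.00 | 54880.00
web | 5720.00 | 70.00 | 138.00 | 400400.00 | 789360.00
top flange | 2520.00 | 70.00 | 262.00 | 176400.00 | 660240.00
Σ | 12160.00 |  |  | 851200.00 | 1504480.00
x̄ = 851200.00 / 12160.00 = 70.00 mm
ȳ = 1504480.00 / 12160.00 = 123.72 mm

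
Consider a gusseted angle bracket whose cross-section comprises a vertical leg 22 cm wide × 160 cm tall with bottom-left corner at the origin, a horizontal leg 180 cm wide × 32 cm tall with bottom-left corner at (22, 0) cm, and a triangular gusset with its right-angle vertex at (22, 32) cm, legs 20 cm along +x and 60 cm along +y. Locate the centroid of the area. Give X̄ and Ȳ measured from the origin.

X̄ = 70.96 cm, Ȳ = 40.99 cm

vertical leg: A = 22 × 160 = 3520.00, centroid at (11.00, 80.00).
horizontal leg: A = 180 × 32 = 5760.00, centroid at (112.00, 16.00).
gusset: A = ½·20·60 = 600.00, centroid at (28.67, 52.00).
ΣA = 9880.00 cm²
ΣAX̄ = (3520.00)(11.00) + (5760.00)(112.00) + (600.00)(28.67) = 701040.00 cm³
ΣAȲ = (3520.00)(80.00) + (5760.00)(16.00) + (600.00)(52.00) = 404960.00 cm³
X̄ = 701040.00 / 9880.00 = 70.96 cm
Ȳ = 404960.00 / 9880.00 = 40.99 cm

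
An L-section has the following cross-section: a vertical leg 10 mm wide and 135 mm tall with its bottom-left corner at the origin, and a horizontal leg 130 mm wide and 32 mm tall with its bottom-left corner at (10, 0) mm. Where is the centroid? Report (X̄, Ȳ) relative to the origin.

X̄ = 57.85 mm, Ȳ = 28.62 mm

Part | A | x̄ᵢ | ȳᵢ | A·x̄ᵢ | A·ȳᵢ
vertical leg | 1350.00 | 5.00 | 67.50 | 6750.00 | 91125.00
horizontal leg | 4160.00 | 75.00 | 16.00 | 312000.00 | 66560.00
Σ | 5510.00 |  |  | 318750.00 | 157685.00
X̄ = 318750.00 / 5510.00 = 57.85 mm
Ȳ = 157685.00 / 5510.00 = 28.62 mm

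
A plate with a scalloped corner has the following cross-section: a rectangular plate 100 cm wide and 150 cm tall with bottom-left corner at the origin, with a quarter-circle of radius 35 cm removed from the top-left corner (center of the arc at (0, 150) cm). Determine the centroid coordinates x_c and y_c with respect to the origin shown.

x_c = 52.41 cm, y_c = 70.88 cm

plate: A = 100 × 150 = 15000.00, centroid at (50.00, 75.00).
removed quarter-circle: A = −¼π·35² = -962.11, centroid at (14.85, 135.15).
ΣA = 14037.89 cm², ΣAx_c = 735708.33 cm³, ΣAy_c = 994974.75 cm³.
x_c = 735708.33/14037.89 = 52.41 cm; y_c = 994974.75/14037.89 = 70.88 cm.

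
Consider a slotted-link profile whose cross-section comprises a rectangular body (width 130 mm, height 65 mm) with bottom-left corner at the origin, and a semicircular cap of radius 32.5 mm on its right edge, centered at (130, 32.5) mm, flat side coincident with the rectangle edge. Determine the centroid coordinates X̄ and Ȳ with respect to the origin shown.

rectangular body: A = 130 × 65 = 8450.00, centroid at (65.00, 32.50).
semicircular end: A = ½π·32.5² = 1659.15, centroid at (143.79, 32.50).
ΣA = 10109.15 mm²
ΣAX̄ = (8450.00)(65.00) + (1659.15)(143.79) = 787825.39 mm³
ΣAȲ = (8450.00)(32.50) + (1659.15)(32.50) = 328547.49 mm³
X̄ = 787825.39 / 10109.15 = 77.93 mm
Ȳ = 328547.49 / 10109.15 = 32.50 mm

X̄ = 77.93 mm, Ȳ = 32.50 mm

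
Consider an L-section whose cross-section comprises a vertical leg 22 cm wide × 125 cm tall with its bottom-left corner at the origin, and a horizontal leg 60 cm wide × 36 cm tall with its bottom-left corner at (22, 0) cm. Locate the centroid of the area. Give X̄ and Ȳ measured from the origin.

vertical leg: A = 22 × 125 = 2750.00, centroid at (11.00, 62.50).
horizontal leg: A = 60 × 36 = 2160.00, centroid at (52.00, 18.00).
ΣA = 4910.00 cm²
ΣAX̄ = (2750.00)(11.00) + (2160.00)(52.00) = 142570.00 cm³
ΣAȲ = (2750.00)(62.50) + (2160.00)(18.00) = 210755.00 cm³
X̄ = 142570.00 / 4910.00 = 29.04 cm
Ȳ = 210755.00 / 4910.00 = 42.92 cm

X̄ = 29.04 cm, Ȳ = 42.92 cm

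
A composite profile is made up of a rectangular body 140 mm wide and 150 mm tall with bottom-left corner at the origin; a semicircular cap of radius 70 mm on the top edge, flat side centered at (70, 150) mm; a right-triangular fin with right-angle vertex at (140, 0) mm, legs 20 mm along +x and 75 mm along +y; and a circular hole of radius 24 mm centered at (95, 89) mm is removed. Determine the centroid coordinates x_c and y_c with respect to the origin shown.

x_c = 70.44 mm, y_c = 101.89 mm

Part | A | x̄ᵢ | ȳᵢ | A·x̄ᵢ | A·ȳᵢ
rectangular body | 21000.00 | 70.00 | 75.00 | 1470000.00 | 1575000.00
semicircular top | 7696.90 | 70.00 | 179.71 | 538783.14 | 1383201.97
triangular fin | 750.00 | 146.67 | 25.00 | 110000.00 | 18750.00
hole | -1809.56 | 95.00 | 89.00 | -171907.95 | -161050.61
Σ | 27637.34 |  |  | 1946875.19 | 2815901.36
x_c = 1946875.19 / 27637.34 = 70.44 mm
y_c = 2815901.36 / 27637.34 = 101.89 mm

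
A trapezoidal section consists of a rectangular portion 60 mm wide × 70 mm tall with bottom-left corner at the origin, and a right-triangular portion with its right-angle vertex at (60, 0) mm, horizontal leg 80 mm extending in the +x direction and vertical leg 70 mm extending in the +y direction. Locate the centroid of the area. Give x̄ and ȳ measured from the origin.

x̄ = 52.67 mm, ȳ = 30.33 mm

rectangular portion: A = 60 × 70 = 4200.00, centroid at (30.00, 35.00).
triangular portion: A = ½·80·70 = 2800.00, centroid at (86.67, 23.33).
ΣA = 7000.00 mm², ΣAx̄ = 368666.67 mm³, ΣAȳ = 212333.33 mm³.
x̄ = 368666.67/7000.00 = 52.67 mm; ȳ = 212333.33/7000.00 = 30.33 mm.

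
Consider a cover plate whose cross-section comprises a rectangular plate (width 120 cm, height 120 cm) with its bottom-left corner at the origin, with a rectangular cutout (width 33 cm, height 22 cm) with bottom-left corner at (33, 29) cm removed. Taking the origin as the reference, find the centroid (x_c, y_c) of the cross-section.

x_c = 60.56 cm, y_c = 61.06 cm

plate: A = 120 × 120 = 14400.00, centroid at (60.00, 60.00).
hole: A = −(33 × 22) = -726.00, centroid at (49.50, 40.00).
ΣA = 13674.00 cm²
ΣAx_c = (14400.00)(60.00) + (-726.00)(49.50) = 828063.00 cm³
ΣAy_c = (14400.00)(60.00) + (-726.00)(40.00) = 834960.00 cm³
x_c = 828063.00 / 13674.00 = 60.56 cm
y_c = 834960.00 / 13674.00 = 61.06 cm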